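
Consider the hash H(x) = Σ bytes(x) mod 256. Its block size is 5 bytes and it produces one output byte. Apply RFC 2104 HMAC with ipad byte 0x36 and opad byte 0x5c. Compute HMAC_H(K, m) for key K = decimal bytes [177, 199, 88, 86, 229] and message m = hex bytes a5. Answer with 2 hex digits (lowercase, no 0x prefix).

Key decimal bytes [177, 199, 88, 86, 229] = b1 c7 58 56 e5 is exactly B = 5 bytes: K' = b1 c7 58 56 e5.
K' ⊕ ipad = 87 f1 6e 60 d3.  K' ⊕ opad = ed 9b 04 0a b9.
Inner input = (K'⊕ipad) ∥ m = 87 f1 6e 60 d3 ∥ a5.
Inner hash: sum = 135+241+110+96+211+165 = 958; mod 256 = 190 → be.
Outer input = (K'⊕opad) ∥ inner = ed 9b 04 0a b9 ∥ be.
Outer hash (tag): sum = 237+155+4+10+185+190 = 781; mod 256 = 13 → 0d.

0d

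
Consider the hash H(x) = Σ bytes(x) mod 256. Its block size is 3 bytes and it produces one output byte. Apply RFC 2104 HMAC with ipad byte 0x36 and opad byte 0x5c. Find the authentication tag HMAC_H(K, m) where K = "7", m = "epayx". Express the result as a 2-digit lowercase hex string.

b7

Key "7" = 37 is 1 byte ≤ B = 3; zero-pad to 3 bytes: K' = 37 00 00.
K' ⊕ ipad = 01 36 36.  K' ⊕ opad = 6b 5c 5c.
Inner input = (K'⊕ipad) ∥ m = 01 36 36 ∥ 65 70 61 79 78.
Inner hash: sum = 1+54+54+101+112+97+121+120 = 660; mod 256 = 148 → 94.
Outer input = (K'⊕opad) ∥ inner = 6b 5c 5c ∥ 94.
Outer hash (tag): sum = 107+92+92+148 = 439; mod 256 = 183 → b7.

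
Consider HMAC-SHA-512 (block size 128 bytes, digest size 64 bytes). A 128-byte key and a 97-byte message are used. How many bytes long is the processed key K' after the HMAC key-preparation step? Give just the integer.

128

Key is 128 ≤ 128 bytes, zero-padded: |K'| = 128.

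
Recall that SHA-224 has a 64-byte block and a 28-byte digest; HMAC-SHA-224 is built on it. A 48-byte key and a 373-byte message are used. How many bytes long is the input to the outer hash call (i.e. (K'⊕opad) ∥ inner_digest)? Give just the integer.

Key is 48 ≤ 64 bytes, zero-padded: |K'| = 64.
Outer input = (K'⊕opad) ∥ H(inner) → 64 + 28 = 92 bytes.

92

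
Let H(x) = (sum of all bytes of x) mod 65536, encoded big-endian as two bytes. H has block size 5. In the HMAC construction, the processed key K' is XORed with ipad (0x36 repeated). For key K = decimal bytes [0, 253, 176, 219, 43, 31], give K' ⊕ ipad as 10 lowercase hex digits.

Key decimal bytes [0, 253, 176, 219, 43, 31] = 00 fd b0 db 2b 1f is 6 bytes > B = 5, so hash it first: H(key) = 02 d2, then zero-pad to 5 bytes: K' = 02 d2 00 00 00.
XOR each byte with 0x36: 02⊕36=34, d2⊕36=e4, 00⊕36=36, 00⊕36=36, 00⊕36=36.

34e4363636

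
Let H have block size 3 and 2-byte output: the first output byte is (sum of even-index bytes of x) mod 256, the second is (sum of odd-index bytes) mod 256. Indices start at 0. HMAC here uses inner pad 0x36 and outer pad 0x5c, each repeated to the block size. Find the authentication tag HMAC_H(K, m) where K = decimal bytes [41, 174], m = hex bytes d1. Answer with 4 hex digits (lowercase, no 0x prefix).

Key decimal bytes [41, 174] = 29 ae is 2 bytes ≤ B = 3; zero-pad to 3 bytes: K' = 29 ae 00.
K' ⊕ ipad = 1f 98 36.  K' ⊕ opad = 75 f2 5c.
Inner input = (K'⊕ipad) ∥ m = 1f 98 36 ∥ d1.
Inner hash: even-index sum = 85 mod 256 = 85; odd-index sum = 361 mod 256 = 105 → 55 69.
Outer input = (K'⊕opad) ∥ inner = 75 f2 5c ∥ 55 69.
Outer hash (tag): even-index sum = 314 mod 256 = 58; odd-index sum = 327 mod 256 = 71 → 3a 47.

3a47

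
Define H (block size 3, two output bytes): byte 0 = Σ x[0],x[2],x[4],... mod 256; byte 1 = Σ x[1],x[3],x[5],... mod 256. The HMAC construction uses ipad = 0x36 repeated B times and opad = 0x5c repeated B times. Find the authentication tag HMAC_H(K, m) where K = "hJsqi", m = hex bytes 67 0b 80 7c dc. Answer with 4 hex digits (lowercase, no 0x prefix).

Key "hJsqi" = 68 4a 73 71 69 is 5 bytes > B = 3, so hash it first: H(key) = 44 bb, then zero-pad to 3 bytes: K' = 44 bb 00.
K' ⊕ ipad = 72 8d 36.  K' ⊕ opad = 18 e7 5c.
Inner input = (K'⊕ipad) ∥ m = 72 8d 36 ∥ 67 0b 80 7c dc.
Inner hash: even-index sum = 303 mod 256 = 47; odd-index sum = 592 mod 256 = 80 → 2f 50.
Outer input = (K'⊕opad) ∥ inner = 18 e7 5c ∥ 2f 50.
Outer hash (tag): even-index sum = 196 mod 256 = 196; odd-index sum = 278 mod 256 = 22 → c4 16.

c416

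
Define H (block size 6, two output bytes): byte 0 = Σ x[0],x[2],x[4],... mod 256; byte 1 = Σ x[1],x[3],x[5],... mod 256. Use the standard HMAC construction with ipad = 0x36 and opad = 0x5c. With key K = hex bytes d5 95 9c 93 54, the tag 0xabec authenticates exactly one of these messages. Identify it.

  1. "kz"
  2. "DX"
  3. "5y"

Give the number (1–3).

Key hex bytes d5 95 9c 93 54 is 5 bytes ≤ B = 6; zero-pad to 6 bytes: K' = d5 95 9c 93 54 00.
K' ⊕ ipad = e3 a3 aa a5 62 36; K' ⊕ opad = 89 c9 c0 cf 08 5c.
m1: inner = H(e3 a3 aa a5 62 36 6b 7a) = 5a f8; tag = H(89 c9 c0 cf 08 5c 5a f8) = abec ← matches
m2: inner = H(e3 a3 aa a5 62 36 44 58) = 33 d6; tag = H(89 c9 c0 cf 08 5c 33 d6) = 84ca
m3: inner = H(e3 a3 aa a5 62 36 35 79) = 24 f7; tag = H(89 c9 c0 cf 08 5c 24 f7) = 75eb

1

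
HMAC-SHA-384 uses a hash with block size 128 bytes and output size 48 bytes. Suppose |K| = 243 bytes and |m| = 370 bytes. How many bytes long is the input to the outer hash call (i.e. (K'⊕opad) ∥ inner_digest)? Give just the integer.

Key is 243 > 128 bytes, so it is hashed to 48 bytes then zero-padded to 128: |K'| = 128.
Outer input = (K'⊕opad) ∥ H(inner) → 128 + 48 = 176 bytes.

176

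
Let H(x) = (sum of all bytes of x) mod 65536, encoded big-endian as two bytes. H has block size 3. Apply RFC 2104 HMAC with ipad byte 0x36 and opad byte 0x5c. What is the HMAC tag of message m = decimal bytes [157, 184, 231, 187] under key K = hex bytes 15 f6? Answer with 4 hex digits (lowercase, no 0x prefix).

0163

Key hex bytes 15 f6 is 2 bytes ≤ B = 3; zero-pad to 3 bytes: K' = 15 f6 00.
K' ⊕ ipad = 23 c0 36.  K' ⊕ opad = 49 aa 5c.
Inner input = (K'⊕ipad) ∥ m = 23 c0 36 ∥ 9d b8 e7 bb.
Inner hash: sum = 35+192+54+157+184+231+187 = 1040 → 04 10.
Outer input = (K'⊕opad) ∥ inner = 49 aa 5c ∥ 04 10.
Outer hash (tag): sum = 73+170+92+4+16 = 355 → 01 63.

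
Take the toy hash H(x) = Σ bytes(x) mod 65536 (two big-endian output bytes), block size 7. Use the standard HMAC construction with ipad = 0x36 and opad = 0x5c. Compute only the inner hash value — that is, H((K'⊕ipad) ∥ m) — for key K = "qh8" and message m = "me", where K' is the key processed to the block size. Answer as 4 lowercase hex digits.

025d

Key "qh8" = 71 68 38 is 3 bytes ≤ B = 7; zero-pad to 7 bytes: K' = 71 68 38 00 00 00 00.
K' ⊕ ipad = 47 5e 0e 36 36 36 36.
Inner input = 47 5e 0e 36 36 36 36 ∥ 6d 65.
Inner hash: sum = 71+94+14+54+54+54+54+109+101 = 605 → 02 5d.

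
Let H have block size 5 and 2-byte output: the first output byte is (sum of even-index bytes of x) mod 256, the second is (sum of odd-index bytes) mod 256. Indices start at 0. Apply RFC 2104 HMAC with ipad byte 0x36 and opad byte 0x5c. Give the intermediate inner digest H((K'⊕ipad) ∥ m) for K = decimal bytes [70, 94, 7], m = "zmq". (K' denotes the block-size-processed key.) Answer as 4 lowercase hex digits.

4489

Key decimal bytes [70, 94, 7] = 46 5e 07 is 3 bytes ≤ B = 5; zero-pad to 5 bytes: K' = 46 5e 07 00 00.
K' ⊕ ipad = 70 68 31 36 36.
Inner input = 70 68 31 36 36 ∥ 7a 6d 71.
Inner hash: even-index sum = 324 mod 256 = 68; odd-index sum = 393 mod 256 = 137 → 44 89.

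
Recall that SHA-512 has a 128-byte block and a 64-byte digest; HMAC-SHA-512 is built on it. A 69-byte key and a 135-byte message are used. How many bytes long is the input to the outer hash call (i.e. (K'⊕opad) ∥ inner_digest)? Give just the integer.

Key is 69 ≤ 128 bytes, zero-padded: |K'| = 128.
Outer input = (K'⊕opad) ∥ H(inner) → 128 + 64 = 192 bytes.

192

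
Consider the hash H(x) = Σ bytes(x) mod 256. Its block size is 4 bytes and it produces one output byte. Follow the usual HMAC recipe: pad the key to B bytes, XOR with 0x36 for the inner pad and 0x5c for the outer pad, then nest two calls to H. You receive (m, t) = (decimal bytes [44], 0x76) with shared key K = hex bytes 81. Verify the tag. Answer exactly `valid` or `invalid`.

Key hex bytes 81 is 1 byte ≤ B = 4; zero-pad to 4 bytes: K' = 81 00 00 00.
K' ⊕ ipad = b7 36 36 36; K' ⊕ opad = dd 5c 5c 5c.
Inner hash: sum = 183+54+54+54+44 = 389; mod 256 = 133 → 85.
Outer hash (recomputed tag): sum = 221+92+92+92+133 = 630; mod 256 = 118 → 76.
Recomputed tag = 76; claimed = 76 → match.

valid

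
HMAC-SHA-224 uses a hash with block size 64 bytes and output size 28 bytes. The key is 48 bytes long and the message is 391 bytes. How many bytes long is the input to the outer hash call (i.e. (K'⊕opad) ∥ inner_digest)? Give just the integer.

92

Key is 48 ≤ 64 bytes, zero-padded: |K'| = 64.
Outer input = (K'⊕opad) ∥ H(inner) → 64 + 28 = 92 bytes.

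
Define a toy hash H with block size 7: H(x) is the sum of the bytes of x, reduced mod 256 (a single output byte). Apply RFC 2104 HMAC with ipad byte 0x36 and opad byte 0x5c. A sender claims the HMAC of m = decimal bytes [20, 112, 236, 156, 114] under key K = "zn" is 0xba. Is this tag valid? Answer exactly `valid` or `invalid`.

invalid

Key "zn" = 7a 6e is 2 bytes ≤ B = 7; zero-pad to 7 bytes: K' = 7a 6e 00 00 00 00 00.
K' ⊕ ipad = 4c 58 36 36 36 36 36; K' ⊕ opad = 26 32 5c 5c 5c 5c 5c.
Inner hash: sum = 76+88+54+54+54+54+54+20+112+236+156+114 = 1072; mod 256 = 48 → 30.
Outer hash (recomputed tag): sum = 38+50+92+92+92+92+92+48 = 596; mod 256 = 84 → 54.
Recomputed tag = 54; claimed = ba → mismatch.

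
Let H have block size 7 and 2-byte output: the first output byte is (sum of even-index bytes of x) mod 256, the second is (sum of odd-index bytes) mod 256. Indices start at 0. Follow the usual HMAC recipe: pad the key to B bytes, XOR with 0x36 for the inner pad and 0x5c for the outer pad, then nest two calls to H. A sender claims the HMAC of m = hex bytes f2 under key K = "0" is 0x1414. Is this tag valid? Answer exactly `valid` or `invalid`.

invalid

Key "0" = 30 is 1 byte ≤ B = 7; zero-pad to 7 bytes: K' = 30 00 00 00 00 00 00.
K' ⊕ ipad = 06 36 36 36 36 36 36; K' ⊕ opad = 6c 5c 5c 5c 5c 5c 5c.
Inner hash: even-index sum = 168 mod 256 = 168; odd-index sum = 404 mod 256 = 148 → a8 94.
Outer hash (recomputed tag): even-index sum = 532 mod 256 = 20; odd-index sum = 444 mod 256 = 188 → 14 bc.
Recomputed tag = 14bc; claimed = 1414 → mismatch.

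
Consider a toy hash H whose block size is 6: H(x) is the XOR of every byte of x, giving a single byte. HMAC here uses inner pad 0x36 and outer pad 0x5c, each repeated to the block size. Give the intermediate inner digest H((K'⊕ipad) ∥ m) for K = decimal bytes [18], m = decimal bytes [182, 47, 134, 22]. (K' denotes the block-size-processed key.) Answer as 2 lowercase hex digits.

Key decimal bytes [18] = 12 is 1 byte ≤ B = 6; zero-pad to 6 bytes: K' = 12 00 00 00 00 00.
K' ⊕ ipad = 24 36 36 36 36 36.
Inner input = 24 36 36 36 36 36 ∥ b6 2f 86 16.
Inner hash: XOR 24⊕36⊕36⊕36⊕36⊕36⊕b6⊕2f⊕86⊕16 = 1b.

1b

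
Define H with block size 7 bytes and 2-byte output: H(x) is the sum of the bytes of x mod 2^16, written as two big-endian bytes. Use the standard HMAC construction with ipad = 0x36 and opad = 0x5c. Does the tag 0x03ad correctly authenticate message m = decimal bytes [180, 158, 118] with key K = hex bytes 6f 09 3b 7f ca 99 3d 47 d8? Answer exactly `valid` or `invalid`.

valid

Key hex bytes 6f 09 3b 7f ca 99 3d 47 d8 is 9 bytes > B = 7, so hash it first: H(key) = 03 f1, then zero-pad to 7 bytes: K' = 03 f1 00 00 00 00 00.
K' ⊕ ipad = 35 c7 36 36 36 36 36; K' ⊕ opad = 5f ad 5c 5c 5c 5c 5c.
Inner hash: sum = 53+199+54+54+54+54+54+180+158+118 = 978 → 03 d2.
Outer hash (recomputed tag): sum = 95+173+92+92+92+92+92+3+210 = 941 → 03 ad.
Recomputed tag = 03ad; claimed = 03ad → match.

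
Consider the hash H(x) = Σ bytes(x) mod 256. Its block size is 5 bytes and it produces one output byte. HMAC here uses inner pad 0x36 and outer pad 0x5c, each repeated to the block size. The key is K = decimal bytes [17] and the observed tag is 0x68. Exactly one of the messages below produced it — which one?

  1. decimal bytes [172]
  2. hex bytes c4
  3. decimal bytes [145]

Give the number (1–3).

1

Key decimal bytes [17] = 11 is 1 byte ≤ B = 5; zero-pad to 5 bytes: K' = 11 00 00 00 00.
K' ⊕ ipad = 27 36 36 36 36; K' ⊕ opad = 4d 5c 5c 5c 5c.
m1: inner = H(27 36 36 36 36 ac) = ab; tag = H(4d 5c 5c 5c 5c ab) = 68 ← matches
m2: inner = H(27 36 36 36 36 c4) = c3; tag = H(4d 5c 5c 5c 5c c3) = 80
m3: inner = H(27 36 36 36 36 91) = 90; tag = H(4d 5c 5c 5c 5c 90) = 4d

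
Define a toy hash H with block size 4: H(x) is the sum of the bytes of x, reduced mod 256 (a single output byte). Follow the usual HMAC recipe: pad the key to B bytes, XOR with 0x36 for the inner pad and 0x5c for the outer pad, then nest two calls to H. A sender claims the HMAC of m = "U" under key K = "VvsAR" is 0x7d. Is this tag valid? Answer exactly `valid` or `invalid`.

Key "VvsAR" = 56 76 73 41 52 is 5 bytes > B = 4, so hash it first: H(key) = d2, then zero-pad to 4 bytes: K' = d2 00 00 00.
K' ⊕ ipad = e4 36 36 36; K' ⊕ opad = 8e 5c 5c 5c.
Inner hash: sum = 228+54+54+54+85 = 475; mod 256 = 219 → db.
Outer hash (recomputed tag): sum = 142+92+92+92+219 = 637; mod 256 = 125 → 7d.
Recomputed tag = 7d; claimed = 7d → match.

valid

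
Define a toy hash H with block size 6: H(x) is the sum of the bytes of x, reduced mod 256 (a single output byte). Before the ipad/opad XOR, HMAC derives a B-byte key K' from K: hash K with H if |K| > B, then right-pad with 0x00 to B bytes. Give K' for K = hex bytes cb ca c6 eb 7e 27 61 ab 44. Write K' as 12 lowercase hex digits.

3b0000000000

|K| = 9 > B = 6, so first hash the key.
H(K): sum = 203+202+198+235+126+39+97+171+68 = 1339; mod 256 = 59 → 3b.
Zero-pad H(K) = 3b to 6 bytes: K' = 3b 00 00 00 00 00.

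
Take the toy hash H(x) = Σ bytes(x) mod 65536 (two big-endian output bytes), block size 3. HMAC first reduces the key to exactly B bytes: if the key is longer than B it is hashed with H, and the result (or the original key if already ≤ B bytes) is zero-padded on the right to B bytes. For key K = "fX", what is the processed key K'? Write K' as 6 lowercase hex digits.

665800

Key "fX" = 66 58 is 2 bytes ≤ B = 3; zero-pad to 3 bytes: K' = 66 58 00.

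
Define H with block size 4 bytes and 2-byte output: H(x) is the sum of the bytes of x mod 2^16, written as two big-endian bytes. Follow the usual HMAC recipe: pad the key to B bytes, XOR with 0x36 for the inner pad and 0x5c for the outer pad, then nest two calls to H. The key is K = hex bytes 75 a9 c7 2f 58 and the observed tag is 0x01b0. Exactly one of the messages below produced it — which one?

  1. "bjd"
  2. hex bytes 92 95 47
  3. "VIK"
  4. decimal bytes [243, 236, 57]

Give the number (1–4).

2

Key hex bytes 75 a9 c7 2f 58 is 5 bytes > B = 4, so hash it first: H(key) = 02 6c, then zero-pad to 4 bytes: K' = 02 6c 00 00.
K' ⊕ ipad = 34 5a 36 36; K' ⊕ opad = 5e 30 5c 5c.
m1: inner = H(34 5a 36 36 62 6a 64) = 02 2a; tag = H(5e 30 5c 5c 02 2a) = 0172
m2: inner = H(34 5a 36 36 92 95 47) = 02 68; tag = H(5e 30 5c 5c 02 68) = 01b0 ← matches
m3: inner = H(34 5a 36 36 56 49 4b) = 01 e4; tag = H(5e 30 5c 5c 01 e4) = 022b
m4: inner = H(34 5a 36 36 f3 ec 39) = 03 12; tag = H(5e 30 5c 5c 03 12) = 015b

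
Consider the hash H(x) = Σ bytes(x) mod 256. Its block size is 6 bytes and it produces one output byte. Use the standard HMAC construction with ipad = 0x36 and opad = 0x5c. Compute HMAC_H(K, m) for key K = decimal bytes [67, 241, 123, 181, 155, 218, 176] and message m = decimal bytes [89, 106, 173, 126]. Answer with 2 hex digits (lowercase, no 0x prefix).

Key decimal bytes [67, 241, 123, 181, 155, 218, 176] = 43 f1 7b b5 9b da b0 is 7 bytes > B = 6, so hash it first: H(key) = 89, then zero-pad to 6 bytes: K' = 89 00 00 00 00 00.
K' ⊕ ipad = bf 36 36 36 36 36.  K' ⊕ opad = d5 5c 5c 5c 5c 5c.
Inner input = (K'⊕ipad) ∥ m = bf 36 36 36 36 36 ∥ 59 6a ad 7e.
Inner hash: sum = 191+54+54+54+54+54+89+106+173+126 = 955; mod 256 = 187 → bb.
Outer input = (K'⊕opad) ∥ inner = d5 5c 5c 5c 5c 5c ∥ bb.
Outer hash (tag): sum = 213+92+92+92+92+92+187 = 860; mod 256 = 92 → 5c.

5c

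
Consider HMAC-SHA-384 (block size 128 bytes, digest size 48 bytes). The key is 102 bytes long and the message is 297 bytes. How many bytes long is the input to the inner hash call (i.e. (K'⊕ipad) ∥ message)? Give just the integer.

Key is 102 ≤ 128 bytes, zero-padded: |K'| = 128.
Inner input = (K'⊕ipad) ∥ m → 128 + 297 = 425 bytes.

425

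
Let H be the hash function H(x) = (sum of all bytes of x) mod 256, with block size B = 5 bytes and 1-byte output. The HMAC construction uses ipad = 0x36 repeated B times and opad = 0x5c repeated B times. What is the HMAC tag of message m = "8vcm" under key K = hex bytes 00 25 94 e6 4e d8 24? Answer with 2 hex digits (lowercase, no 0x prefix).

5a

Key hex bytes 00 25 94 e6 4e d8 24 is 7 bytes > B = 5, so hash it first: H(key) = e9, then zero-pad to 5 bytes: K' = e9 00 00 00 00.
K' ⊕ ipad = df 36 36 36 36.  K' ⊕ opad = b5 5c 5c 5c 5c.
Inner input = (K'⊕ipad) ∥ m = df 36 36 36 36 ∥ 38 76 63 6d.
Inner hash: sum = 223+54+54+54+54+56+118+99+109 = 821; mod 256 = 53 → 35.
Outer input = (K'⊕opad) ∥ inner = b5 5c 5c 5c 5c ∥ 35.
Outer hash (tag): sum = 181+92+92+92+92+53 = 602; mod 256 = 90 → 5a.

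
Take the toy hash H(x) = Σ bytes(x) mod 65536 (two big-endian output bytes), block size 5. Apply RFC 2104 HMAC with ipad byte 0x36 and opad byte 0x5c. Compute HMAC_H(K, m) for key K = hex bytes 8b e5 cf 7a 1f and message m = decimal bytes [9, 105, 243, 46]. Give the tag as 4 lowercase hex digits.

0321

Key hex bytes 8b e5 cf 7a 1f is exactly B = 5 bytes: K' = 8b e5 cf 7a 1f.
K' ⊕ ipad = bd d3 f9 4c 29.  K' ⊕ opad = d7 b9 93 26 43.
Inner input = (K'⊕ipad) ∥ m = bd d3 f9 4c 29 ∥ 09 69 f3 2e.
Inner hash: sum = 189+211+249+76+41+9+105+243+46 = 1169 → 04 91.
Outer input = (K'⊕opad) ∥ inner = d7 b9 93 26 43 ∥ 04 91.
Outer hash (tag): sum = 215+185+147+38+67+4+145 = 801 → 03 21.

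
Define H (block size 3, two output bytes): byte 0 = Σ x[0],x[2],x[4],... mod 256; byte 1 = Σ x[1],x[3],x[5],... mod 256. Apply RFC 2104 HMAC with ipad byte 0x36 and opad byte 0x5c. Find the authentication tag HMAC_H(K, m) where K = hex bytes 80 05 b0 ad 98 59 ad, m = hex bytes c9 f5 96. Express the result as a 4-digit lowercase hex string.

21c5

Key hex bytes 80 05 b0 ad 98 59 ad is 7 bytes > B = 3, so hash it first: H(key) = 75 0b, then zero-pad to 3 bytes: K' = 75 0b 00.
K' ⊕ ipad = 43 3d 36.  K' ⊕ opad = 29 57 5c.
Inner input = (K'⊕ipad) ∥ m = 43 3d 36 ∥ c9 f5 96.
Inner hash: even-index sum = 366 mod 256 = 110; odd-index sum = 412 mod 256 = 156 → 6e 9c.
Outer input = (K'⊕opad) ∥ inner = 29 57 5c ∥ 6e 9c.
Outer hash (tag): even-index sum = 289 mod 256 = 33; odd-index sum = 197 mod 256 = 197 → 21 c5.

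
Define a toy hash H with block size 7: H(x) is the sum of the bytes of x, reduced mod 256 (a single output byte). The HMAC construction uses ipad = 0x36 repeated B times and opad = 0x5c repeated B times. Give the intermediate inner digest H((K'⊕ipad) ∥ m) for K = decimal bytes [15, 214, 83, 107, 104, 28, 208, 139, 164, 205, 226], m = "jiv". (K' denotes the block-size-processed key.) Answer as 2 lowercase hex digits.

Key decimal bytes [15, 214, 83, 107, 104, 28, 208, 139, 164, 205, 226] = 0f d6 53 6b 68 1c d0 8b a4 cd e2 is 11 bytes > B = 7, so hash it first: H(key) = d5, then zero-pad to 7 bytes: K' = d5 00 00 00 00 00 00.
K' ⊕ ipad = e3 36 36 36 36 36 36.
Inner input = e3 36 36 36 36 36 36 ∥ 6a 69 76.
Inner hash: sum = 227+54+54+54+54+54+54+106+105+118 = 880; mod 256 = 112 → 70.

70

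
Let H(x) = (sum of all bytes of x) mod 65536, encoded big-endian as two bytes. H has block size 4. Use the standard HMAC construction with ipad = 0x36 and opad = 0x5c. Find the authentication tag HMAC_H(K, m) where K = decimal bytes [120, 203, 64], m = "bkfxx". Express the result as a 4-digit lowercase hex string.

Key decimal bytes [120, 203, 64] = 78 cb 40 is 3 bytes ≤ B = 4; zero-pad to 4 bytes: K' = 78 cb 40 00.
K' ⊕ ipad = 4e fd 76 36.  K' ⊕ opad = 24 97 1c 5c.
Inner input = (K'⊕ipad) ∥ m = 4e fd 76 36 ∥ 62 6b 66 78 78.
Inner hash: sum = 78+253+118+54+98+107+102+120+120 = 1050 → 04 1a.
Outer input = (K'⊕opad) ∥ inner = 24 97 1c 5c ∥ 04 1a.
Outer hash (tag): sum = 36+151+28+92+4+26 = 337 → 01 51.

0151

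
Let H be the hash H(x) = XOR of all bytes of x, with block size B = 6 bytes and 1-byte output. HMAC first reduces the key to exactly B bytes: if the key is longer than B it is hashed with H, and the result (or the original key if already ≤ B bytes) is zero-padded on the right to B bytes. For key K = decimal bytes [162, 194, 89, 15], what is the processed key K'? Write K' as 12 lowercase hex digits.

a2c2590f0000

Key decimal bytes [162, 194, 89, 15] = a2 c2 59 0f is 4 bytes ≤ B = 6; zero-pad to 6 bytes: K' = a2 c2 59 0f 00 00.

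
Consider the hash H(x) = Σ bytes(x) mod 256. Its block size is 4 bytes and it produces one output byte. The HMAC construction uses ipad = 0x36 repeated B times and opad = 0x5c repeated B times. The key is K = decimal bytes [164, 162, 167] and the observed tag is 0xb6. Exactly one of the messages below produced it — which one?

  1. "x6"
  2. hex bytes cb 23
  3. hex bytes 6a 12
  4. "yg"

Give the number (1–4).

3

Key decimal bytes [164, 162, 167] = a4 a2 a7 is 3 bytes ≤ B = 4; zero-pad to 4 bytes: K' = a4 a2 a7 00.
K' ⊕ ipad = 92 94 91 36; K' ⊕ opad = f8 fe fb 5c.
m1: inner = H(92 94 91 36 78 36) = 9b; tag = H(f8 fe fb 5c 9b) = e8
m2: inner = H(92 94 91 36 cb 23) = db; tag = H(f8 fe fb 5c db) = 28
m3: inner = H(92 94 91 36 6a 12) = 69; tag = H(f8 fe fb 5c 69) = b6 ← matches
m4: inner = H(92 94 91 36 79 67) = cd; tag = H(f8 fe fb 5c cd) = 1a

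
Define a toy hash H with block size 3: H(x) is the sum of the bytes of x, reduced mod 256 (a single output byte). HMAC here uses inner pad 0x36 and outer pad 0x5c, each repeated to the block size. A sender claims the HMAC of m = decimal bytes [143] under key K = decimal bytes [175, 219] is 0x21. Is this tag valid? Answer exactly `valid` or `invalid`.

Key decimal bytes [175, 219] = af db is 2 bytes ≤ B = 3; zero-pad to 3 bytes: K' = af db 00.
K' ⊕ ipad = 99 ed 36; K' ⊕ opad = f3 87 5c.
Inner hash: sum = 153+237+54+143 = 587; mod 256 = 75 → 4b.
Outer hash (recomputed tag): sum = 243+135+92+75 = 545; mod 256 = 33 → 21.
Recomputed tag = 21; claimed = 21 → match.

valid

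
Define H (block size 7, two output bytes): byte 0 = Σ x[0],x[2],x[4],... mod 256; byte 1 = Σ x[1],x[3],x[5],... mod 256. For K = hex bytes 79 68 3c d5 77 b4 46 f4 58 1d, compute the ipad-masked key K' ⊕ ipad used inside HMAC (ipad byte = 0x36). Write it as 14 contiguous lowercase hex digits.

Key hex bytes 79 68 3c d5 77 b4 46 f4 58 1d is 10 bytes > B = 7, so hash it first: H(key) = ca 02, then zero-pad to 7 bytes: K' = ca 02 00 00 00 00 00.
XOR each byte with 0x36: ca⊕36=fc, 02⊕36=34, 00⊕36=36, 00⊕36=36, 00⊕36=36, 00⊕36=36, 00⊕36=36.

fc343636363636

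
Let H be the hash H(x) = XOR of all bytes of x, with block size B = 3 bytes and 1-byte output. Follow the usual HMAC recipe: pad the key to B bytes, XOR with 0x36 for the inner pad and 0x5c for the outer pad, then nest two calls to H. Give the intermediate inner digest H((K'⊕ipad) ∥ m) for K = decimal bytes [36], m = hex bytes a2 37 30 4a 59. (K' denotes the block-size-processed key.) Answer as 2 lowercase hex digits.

a4

Key decimal bytes [36] = 24 is 1 byte ≤ B = 3; zero-pad to 3 bytes: K' = 24 00 00.
K' ⊕ ipad = 12 36 36.
Inner input = 12 36 36 ∥ a2 37 30 4a 59.
Inner hash: XOR 12⊕36⊕36⊕a2⊕37⊕30⊕4a⊕59 = a4.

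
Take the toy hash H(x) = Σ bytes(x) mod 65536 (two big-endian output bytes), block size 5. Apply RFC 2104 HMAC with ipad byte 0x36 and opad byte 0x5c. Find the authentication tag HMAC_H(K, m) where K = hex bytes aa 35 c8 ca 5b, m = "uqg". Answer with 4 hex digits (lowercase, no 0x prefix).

Key hex bytes aa 35 c8 ca 5b is exactly B = 5 bytes: K' = aa 35 c8 ca 5b.
K' ⊕ ipad = 9c 03 fe fc 6d.  K' ⊕ opad = f6 69 94 96 07.
Inner input = (K'⊕ipad) ∥ m = 9c 03 fe fc 6d ∥ 75 71 67.
Inner hash: sum = 156+3+254+252+109+117+113+103 = 1107 → 04 53.
Outer input = (K'⊕opad) ∥ inner = f6 69 94 96 07 ∥ 04 53.
Outer hash (tag): sum = 246+105+148+150+7+4+83 = 743 → 02 e7.

02e7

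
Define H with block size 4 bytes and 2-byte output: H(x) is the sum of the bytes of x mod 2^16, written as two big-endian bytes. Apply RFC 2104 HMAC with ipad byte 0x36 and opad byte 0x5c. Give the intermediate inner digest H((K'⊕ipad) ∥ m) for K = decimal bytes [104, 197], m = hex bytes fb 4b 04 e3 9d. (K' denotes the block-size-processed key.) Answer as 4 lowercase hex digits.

Key decimal bytes [104, 197] = 68 c5 is 2 bytes ≤ B = 4; zero-pad to 4 bytes: K' = 68 c5 00 00.
K' ⊕ ipad = 5e f3 36 36.
Inner input = 5e f3 36 36 ∥ fb 4b 04 e3 9d.
Inner hash: sum = 94+243+54+54+251+75+4+227+157 = 1159 → 04 87.

0487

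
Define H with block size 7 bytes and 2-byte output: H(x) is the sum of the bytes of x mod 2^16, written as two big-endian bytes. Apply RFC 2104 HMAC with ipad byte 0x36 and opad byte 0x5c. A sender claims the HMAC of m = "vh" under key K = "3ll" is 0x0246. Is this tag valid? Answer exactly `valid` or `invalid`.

invalid

Key "3ll" = 33 6c 6c is 3 bytes ≤ B = 7; zero-pad to 7 bytes: K' = 33 6c 6c 00 00 00 00.
K' ⊕ ipad = 05 5a 5a 36 36 36 36; K' ⊕ opad = 6f 30 30 5c 5c 5c 5c.
Inner hash: sum = 5+90+90+54+54+54+54+118+104 = 623 → 02 6f.
Outer hash (recomputed tag): sum = 111+48+48+92+92+92+92+2+111 = 688 → 02 b0.
Recomputed tag = 02b0; claimed = 0246 → mismatch.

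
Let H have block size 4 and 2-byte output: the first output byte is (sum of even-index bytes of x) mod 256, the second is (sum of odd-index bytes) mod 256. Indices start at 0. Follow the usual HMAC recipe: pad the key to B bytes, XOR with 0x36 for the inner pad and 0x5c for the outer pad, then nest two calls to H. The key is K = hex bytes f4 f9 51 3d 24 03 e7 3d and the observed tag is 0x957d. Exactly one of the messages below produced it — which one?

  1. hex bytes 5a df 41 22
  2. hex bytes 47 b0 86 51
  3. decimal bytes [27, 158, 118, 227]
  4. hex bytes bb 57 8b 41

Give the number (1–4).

3

Key hex bytes f4 f9 51 3d 24 03 e7 3d is 8 bytes > B = 4, so hash it first: H(key) = 50 76, then zero-pad to 4 bytes: K' = 50 76 00 00.
K' ⊕ ipad = 66 40 36 36; K' ⊕ opad = 0c 2a 5c 5c.
m1: inner = H(66 40 36 36 5a df 41 22) = 37 77; tag = H(0c 2a 5c 5c 37 77) = 9ffd
m2: inner = H(66 40 36 36 47 b0 86 51) = 69 77; tag = H(0c 2a 5c 5c 69 77) = d1fd
m3: inner = H(66 40 36 36 1b 9e 76 e3) = 2d f7; tag = H(0c 2a 5c 5c 2d f7) = 957d ← matches
m4: inner = H(66 40 36 36 bb 57 8b 41) = e2 0e; tag = H(0c 2a 5c 5c e2 0e) = 4a94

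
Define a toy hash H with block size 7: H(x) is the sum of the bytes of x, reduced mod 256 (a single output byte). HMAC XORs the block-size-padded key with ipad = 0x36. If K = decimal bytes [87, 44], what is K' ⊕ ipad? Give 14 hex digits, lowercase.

611a3636363636

Key decimal bytes [87, 44] = 57 2c is 2 bytes ≤ B = 7; zero-pad to 7 bytes: K' = 57 2c 00 00 00 00 00.
XOR each byte with 0x36: 57⊕36=61, 2c⊕36=1a, 00⊕36=36, 00⊕36=36, 00⊕36=36, 00⊕36=36, 00⊕36=36.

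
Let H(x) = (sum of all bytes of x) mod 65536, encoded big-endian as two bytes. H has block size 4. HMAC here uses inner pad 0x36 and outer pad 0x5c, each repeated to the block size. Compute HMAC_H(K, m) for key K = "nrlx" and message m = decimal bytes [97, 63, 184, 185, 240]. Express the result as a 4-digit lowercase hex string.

Key "nrlx" = 6e 72 6c 78 is exactly B = 4 bytes: K' = 6e 72 6c 78.
K' ⊕ ipad = 58 44 5a 4e.  K' ⊕ opad = 32 2e 30 24.
Inner input = (K'⊕ipad) ∥ m = 58 44 5a 4e ∥ 61 3f b8 b9 f0.
Inner hash: sum = 88+68+90+78+97+63+184+185+240 = 1093 → 04 45.
Outer input = (K'⊕opad) ∥ inner = 32 2e 30 24 ∥ 04 45.
Outer hash (tag): sum = 50+46+48+36+4+69 = 253 → 00 fd.

00fd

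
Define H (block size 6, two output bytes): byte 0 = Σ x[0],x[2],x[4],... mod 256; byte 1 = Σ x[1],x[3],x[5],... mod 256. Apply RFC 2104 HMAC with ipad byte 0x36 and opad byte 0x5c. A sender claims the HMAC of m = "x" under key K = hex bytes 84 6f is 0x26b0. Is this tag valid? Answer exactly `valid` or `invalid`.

Key hex bytes 84 6f is 2 bytes ≤ B = 6; zero-pad to 6 bytes: K' = 84 6f 00 00 00 00.
K' ⊕ ipad = b2 59 36 36 36 36; K' ⊕ opad = d8 33 5c 5c 5c 5c.
Inner hash: even-index sum = 406 mod 256 = 150; odd-index sum = 197 mod 256 = 197 → 96 c5.
Outer hash (recomputed tag): even-index sum = 550 mod 256 = 38; odd-index sum = 432 mod 256 = 176 → 26 b0.
Recomputed tag = 26b0; claimed = 26b0 → match.

valid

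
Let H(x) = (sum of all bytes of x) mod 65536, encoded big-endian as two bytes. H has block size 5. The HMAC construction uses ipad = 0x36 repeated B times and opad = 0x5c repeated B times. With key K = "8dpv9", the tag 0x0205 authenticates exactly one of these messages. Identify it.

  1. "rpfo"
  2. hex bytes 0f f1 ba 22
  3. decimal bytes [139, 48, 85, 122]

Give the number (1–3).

Key "8dpv9" = 38 64 70 76 39 is exactly B = 5 bytes: K' = 38 64 70 76 39.
K' ⊕ ipad = 0e 52 46 40 0f; K' ⊕ opad = 64 38 2c 2a 65.
m1: inner = H(0e 52 46 40 0f 72 70 66 6f) = 02 ac; tag = H(64 38 2c 2a 65 02 ac) = 0205 ← matches
m2: inner = H(0e 52 46 40 0f 0f f1 ba 22) = 02 d1; tag = H(64 38 2c 2a 65 02 d1) = 022a
m3: inner = H(0e 52 46 40 0f 8b 30 55 7a) = 02 7f; tag = H(64 38 2c 2a 65 02 7f) = 01d8

1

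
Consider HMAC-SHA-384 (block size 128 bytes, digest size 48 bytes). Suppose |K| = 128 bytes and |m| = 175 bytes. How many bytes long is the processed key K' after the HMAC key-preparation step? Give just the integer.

128

Key is 128 ≤ 128 bytes, zero-padded: |K'| = 128.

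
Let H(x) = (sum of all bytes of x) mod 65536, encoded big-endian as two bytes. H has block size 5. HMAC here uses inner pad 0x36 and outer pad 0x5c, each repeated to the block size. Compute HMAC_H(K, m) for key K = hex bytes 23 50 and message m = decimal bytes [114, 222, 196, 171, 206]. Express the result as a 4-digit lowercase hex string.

Key hex bytes 23 50 is 2 bytes ≤ B = 5; zero-pad to 5 bytes: K' = 23 50 00 00 00.
K' ⊕ ipad = 15 66 36 36 36.  K' ⊕ opad = 7f 0c 5c 5c 5c.
Inner input = (K'⊕ipad) ∥ m = 15 66 36 36 36 ∥ 72 de c4 ab ce.
Inner hash: sum = 21+102+54+54+54+114+222+196+171+206 = 1194 → 04 aa.
Outer input = (K'⊕opad) ∥ inner = 7f 0c 5c 5c 5c ∥ 04 aa.
Outer hash (tag): sum = 127+12+92+92+92+4+170 = 589 → 02 4d.

024d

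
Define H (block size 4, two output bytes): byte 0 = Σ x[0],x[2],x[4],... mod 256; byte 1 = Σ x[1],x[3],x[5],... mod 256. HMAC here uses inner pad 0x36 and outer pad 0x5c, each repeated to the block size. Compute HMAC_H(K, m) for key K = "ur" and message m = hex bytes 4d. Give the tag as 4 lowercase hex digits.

Key "ur" = 75 72 is 2 bytes ≤ B = 4; zero-pad to 4 bytes: K' = 75 72 00 00.
K' ⊕ ipad = 43 44 36 36.  K' ⊕ opad = 29 2e 5c 5c.
Inner input = (K'⊕ipad) ∥ m = 43 44 36 36 ∥ 4d.
Inner hash: even-index sum = 198 mod 256 = 198; odd-index sum = 122 mod 256 = 122 → c6 7a.
Outer input = (K'⊕opad) ∥ inner = 29 2e 5c 5c ∥ c6 7a.
Outer hash (tag): even-index sum = 331 mod 256 = 75; odd-index sum = 260 mod 256 = 4 → 4b 04.

4b04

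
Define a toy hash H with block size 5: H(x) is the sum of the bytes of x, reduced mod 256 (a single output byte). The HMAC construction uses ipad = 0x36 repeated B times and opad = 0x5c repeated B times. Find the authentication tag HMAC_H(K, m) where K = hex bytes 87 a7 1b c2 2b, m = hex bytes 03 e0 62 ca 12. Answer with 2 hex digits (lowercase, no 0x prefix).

d3

Key hex bytes 87 a7 1b c2 2b is exactly B = 5 bytes: K' = 87 a7 1b c2 2b.
K' ⊕ ipad = b1 91 2d f4 1d.  K' ⊕ opad = db fb 47 9e 77.
Inner input = (K'⊕ipad) ∥ m = b1 91 2d f4 1d ∥ 03 e0 62 ca 12.
Inner hash: sum = 177+145+45+244+29+3+224+98+202+18 = 1185; mod 256 = 161 → a1.
Outer input = (K'⊕opad) ∥ inner = db fb 47 9e 77 ∥ a1.
Outer hash (tag): sum = 219+251+71+158+119+161 = 979; mod 256 = 211 → d3.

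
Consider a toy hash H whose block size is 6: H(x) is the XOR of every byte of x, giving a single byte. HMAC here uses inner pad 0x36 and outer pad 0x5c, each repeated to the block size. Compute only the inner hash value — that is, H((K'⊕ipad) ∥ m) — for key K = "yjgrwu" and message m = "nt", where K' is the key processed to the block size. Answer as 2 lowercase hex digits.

Key "yjgrwu" = 79 6a 67 72 77 75 is exactly B = 6 bytes: K' = 79 6a 67 72 77 75.
K' ⊕ ipad = 4f 5c 51 44 41 43.
Inner input = 4f 5c 51 44 41 43 ∥ 6e 74.
Inner hash: XOR 4f⊕5c⊕51⊕44⊕41⊕43⊕6e⊕74 = 1e.

1e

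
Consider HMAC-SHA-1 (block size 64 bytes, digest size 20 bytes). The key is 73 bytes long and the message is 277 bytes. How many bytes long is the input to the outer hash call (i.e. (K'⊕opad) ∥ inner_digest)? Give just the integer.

84

Key is 73 > 64 bytes, so it is hashed to 20 bytes then zero-padded to 64: |K'| = 64.
Outer input = (K'⊕opad) ∥ H(inner) → 64 + 20 = 84 bytes.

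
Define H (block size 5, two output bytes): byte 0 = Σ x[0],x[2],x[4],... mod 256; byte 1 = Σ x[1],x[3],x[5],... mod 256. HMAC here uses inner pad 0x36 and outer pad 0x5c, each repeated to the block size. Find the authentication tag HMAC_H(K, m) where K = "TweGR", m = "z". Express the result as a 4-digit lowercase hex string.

7b5f

Key "TweGR" = 54 77 65 47 52 is exactly B = 5 bytes: K' = 54 77 65 47 52.
K' ⊕ ipad = 62 41 53 71 64.  K' ⊕ opad = 08 2b 39 1b 0e.
Inner input = (K'⊕ipad) ∥ m = 62 41 53 71 64 ∥ 7a.
Inner hash: even-index sum = 281 mod 256 = 25; odd-index sum = 300 mod 256 = 44 → 19 2c.
Outer input = (K'⊕opad) ∥ inner = 08 2b 39 1b 0e ∥ 19 2c.
Outer hash (tag): even-index sum = 123 mod 256 = 123; odd-index sum = 95 mod 256 = 95 → 7b 5f.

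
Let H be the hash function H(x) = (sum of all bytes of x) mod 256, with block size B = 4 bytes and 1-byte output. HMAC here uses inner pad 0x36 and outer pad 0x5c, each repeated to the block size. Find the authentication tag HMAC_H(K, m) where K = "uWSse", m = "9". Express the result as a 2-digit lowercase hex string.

Key "uWSse" = 75 57 53 73 65 is 5 bytes > B = 4, so hash it first: H(key) = f7, then zero-pad to 4 bytes: K' = f7 00 00 00.
K' ⊕ ipad = c1 36 36 36.  K' ⊕ opad = ab 5c 5c 5c.
Inner input = (K'⊕ipad) ∥ m = c1 36 36 36 ∥ 39.
Inner hash: sum = 193+54+54+54+57 = 412; mod 256 = 156 → 9c.
Outer input = (K'⊕opad) ∥ inner = ab 5c 5c 5c ∥ 9c.
Outer hash (tag): sum = 171+92+92+92+156 = 603; mod 256 = 91 → 5b.

5b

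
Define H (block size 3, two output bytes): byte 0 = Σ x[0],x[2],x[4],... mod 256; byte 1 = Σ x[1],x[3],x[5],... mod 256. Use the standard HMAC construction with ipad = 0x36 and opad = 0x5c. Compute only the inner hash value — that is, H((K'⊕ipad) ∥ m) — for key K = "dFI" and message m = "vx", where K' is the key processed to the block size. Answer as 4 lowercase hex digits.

49e6

Key "dFI" = 64 46 49 is exactly B = 3 bytes: K' = 64 46 49.
K' ⊕ ipad = 52 70 7f.
Inner input = 52 70 7f ∥ 76 78.
Inner hash: even-index sum = 329 mod 256 = 73; odd-index sum = 230 mod 256 = 230 → 49 e6.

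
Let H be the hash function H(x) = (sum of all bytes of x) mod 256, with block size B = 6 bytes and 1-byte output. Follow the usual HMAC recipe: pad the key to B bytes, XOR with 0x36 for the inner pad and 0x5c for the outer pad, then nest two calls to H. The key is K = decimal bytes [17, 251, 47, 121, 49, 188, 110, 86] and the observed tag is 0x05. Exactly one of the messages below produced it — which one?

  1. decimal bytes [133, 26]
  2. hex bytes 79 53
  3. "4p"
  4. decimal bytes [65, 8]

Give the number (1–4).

1

Key decimal bytes [17, 251, 47, 121, 49, 188, 110, 86] = 11 fb 2f 79 31 bc 6e 56 is 8 bytes > B = 6, so hash it first: H(key) = 65, then zero-pad to 6 bytes: K' = 65 00 00 00 00 00.
K' ⊕ ipad = 53 36 36 36 36 36; K' ⊕ opad = 39 5c 5c 5c 5c 5c.
m1: inner = H(53 36 36 36 36 36 85 1a) = 00; tag = H(39 5c 5c 5c 5c 5c 00) = 05 ← matches
m2: inner = H(53 36 36 36 36 36 79 53) = 2d; tag = H(39 5c 5c 5c 5c 5c 2d) = 32
m3: inner = H(53 36 36 36 36 36 34 70) = 05; tag = H(39 5c 5c 5c 5c 5c 05) = 0a
m4: inner = H(53 36 36 36 36 36 41 08) = aa; tag = H(39 5c 5c 5c 5c 5c aa) = af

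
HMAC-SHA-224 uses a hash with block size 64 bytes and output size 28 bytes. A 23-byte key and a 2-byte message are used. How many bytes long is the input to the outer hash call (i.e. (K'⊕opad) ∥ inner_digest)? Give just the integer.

Key is 23 ≤ 64 bytes, zero-padded: |K'| = 64.
Outer input = (K'⊕opad) ∥ H(inner) → 64 + 28 = 92 bytes.

92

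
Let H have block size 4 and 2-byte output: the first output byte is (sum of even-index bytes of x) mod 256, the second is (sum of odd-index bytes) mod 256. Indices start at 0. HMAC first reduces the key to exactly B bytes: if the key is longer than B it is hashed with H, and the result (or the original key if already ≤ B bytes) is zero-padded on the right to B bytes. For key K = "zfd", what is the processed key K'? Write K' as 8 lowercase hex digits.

Key "zfd" = 7a 66 64 is 3 bytes ≤ B = 4; zero-pad to 4 bytes: K' = 7a 66 64 00.

7a666400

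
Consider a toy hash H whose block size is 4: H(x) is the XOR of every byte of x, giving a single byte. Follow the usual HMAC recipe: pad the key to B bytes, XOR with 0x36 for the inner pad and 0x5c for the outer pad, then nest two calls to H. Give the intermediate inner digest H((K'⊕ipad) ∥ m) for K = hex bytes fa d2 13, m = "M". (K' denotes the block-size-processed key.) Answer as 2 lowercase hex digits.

76

Key hex bytes fa d2 13 is 3 bytes ≤ B = 4; zero-pad to 4 bytes: K' = fa d2 13 00.
K' ⊕ ipad = cc e4 25 36.
Inner input = cc e4 25 36 ∥ 4d.
Inner hash: XOR cc⊕e4⊕25⊕36⊕4d = 76.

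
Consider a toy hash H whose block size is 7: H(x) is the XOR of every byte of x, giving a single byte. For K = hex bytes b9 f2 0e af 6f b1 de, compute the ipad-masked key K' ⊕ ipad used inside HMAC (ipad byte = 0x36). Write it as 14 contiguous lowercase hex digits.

8fc438995987e8

Key hex bytes b9 f2 0e af 6f b1 de is exactly B = 7 bytes: K' = b9 f2 0e af 6f b1 de.
XOR each byte with 0x36: b9⊕36=8f, f2⊕36=c4, 0e⊕36=38, af⊕36=99, 6f⊕36=59, b1⊕36=87, de⊕36=e8.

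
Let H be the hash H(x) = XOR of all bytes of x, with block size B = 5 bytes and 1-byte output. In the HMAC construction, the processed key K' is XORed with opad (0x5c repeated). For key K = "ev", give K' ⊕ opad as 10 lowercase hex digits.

392a5c5c5c

Key "ev" = 65 76 is 2 bytes ≤ B = 5; zero-pad to 5 bytes: K' = 65 76 00 00 00.
XOR each byte with 0x5c: 65⊕5c=39, 76⊕5c=2a, 00⊕5c=5c, 00⊕5c=5c, 00⊕5c=5c.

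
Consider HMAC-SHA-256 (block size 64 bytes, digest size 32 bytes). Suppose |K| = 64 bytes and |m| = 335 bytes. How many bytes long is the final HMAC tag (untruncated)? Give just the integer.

The tag is one SHA-256 digest: 32 bytes.

32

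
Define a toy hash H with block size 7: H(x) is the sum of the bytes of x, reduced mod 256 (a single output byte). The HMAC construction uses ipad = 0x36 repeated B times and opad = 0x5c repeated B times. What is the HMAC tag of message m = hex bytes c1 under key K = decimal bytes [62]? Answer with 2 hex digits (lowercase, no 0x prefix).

Key decimal bytes [62] = 3e is 1 byte ≤ B = 7; zero-pad to 7 bytes: K' = 3e 00 00 00 00 00 00.
K' ⊕ ipad = 08 36 36 36 36 36 36.  K' ⊕ opad = 62 5c 5c 5c 5c 5c 5c.
Inner input = (K'⊕ipad) ∥ m = 08 36 36 36 36 36 36 ∥ c1.
Inner hash: sum = 8+54+54+54+54+54+54+193 = 525; mod 256 = 13 → 0d.
Outer input = (K'⊕opad) ∥ inner = 62 5c 5c 5c 5c 5c 5c ∥ 0d.
Outer hash (tag): sum = 98+92+92+92+92+92+92+13 = 663; mod 256 = 151 → 97.

97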